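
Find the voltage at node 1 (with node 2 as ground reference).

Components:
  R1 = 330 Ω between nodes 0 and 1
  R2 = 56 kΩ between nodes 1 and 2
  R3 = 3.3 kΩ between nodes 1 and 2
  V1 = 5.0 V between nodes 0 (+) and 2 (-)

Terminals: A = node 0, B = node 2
Nodal analysis, taking node 2 as the 0 V reference.
Source V1 fixes V_0 = 5 V.
KCL at each unknown node (sum of currents leaving = 0; resistances in Ω):
  Node 1: (V_1 - 5)/330 + (V_1 - 0)/56000 + (V_1 - 0)/3300 = 0
Collecting terms: 0.003351 × V_1 = 0.01515  =>  V_1 = 4.521 V
The requested potential is V_1 = 4.521 V.

Final answer: V_1 = 4.521 V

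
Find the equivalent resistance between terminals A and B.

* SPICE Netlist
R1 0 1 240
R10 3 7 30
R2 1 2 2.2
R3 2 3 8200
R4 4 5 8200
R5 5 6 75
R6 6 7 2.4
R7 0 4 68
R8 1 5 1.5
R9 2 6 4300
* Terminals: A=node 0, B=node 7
The network is not a plain series/parallel combination. Inject a 1 A test current into terminal A (node 0) and return it from terminal B (node 7); then R_eq = V_A / (1 A).
Nodal analysis, taking node 7 as the 0 V reference.
Current source I_test pushes 1 A into node 0 and draws it out of node 7.
KCL at each unknown node (sum of currents leaving = 0; resistances in Ω):
  Node 0: (V_0 - V_1)/240 + (V_0 - V_4)/68 - 1 = 0
  Node 1: (V_1 - V_0)/240 + (V_1 - V_2)/2.2 + (V_1 - V_5)/1.5 = 0
  Node 2: (V_2 - V_1)/2.2 + (V_2 - V_3)/8200 + (V_2 - V_6)/4300 = 0
  Node 3: (V_3 - V_2)/8200 + (V_3 - 0)/30 = 0
  Node 4: (V_4 - V_0)/68 + (V_4 - V_5)/8200 = 0
  Node 5: (V_5 - V_1)/1.5 + (V_5 - V_4)/8200 + (V_5 - V_6)/75 = 0
  Node 6: (V_6 - V_2)/4300 + (V_6 - V_5)/75 + (V_6 - 0)/2.4 = 0
Collecting terms (coefficients in siemens):
  0.01887·V_0 - 0.004167·V_1 - 0.01471·V_4 = 1
  1.125·V_1 - 0.004167·V_0 - 0.4545·V_2 - 0.6667·V_5 = 0
  0.4549·V_2 - 0.4545·V_1 - 0.000122·V_3 - 0.0002326·V_6 = 0
  0.03346·V_3 - 0.000122·V_2 = 0
  0.01483·V_4 - 0.01471·V_0 - 0.000122·V_5 = 0
  0.6801·V_5 - 0.6667·V_1 - 0.000122·V_4 - 0.01333·V_6 = 0
  0.4302·V_6 - 0.0002326·V_2 - 0.01333·V_5 = 0
Solving these 7 simultaneous equations (Gaussian elimination) gives:
  V_0 = 310 V, V_1 = 76.8 V, V_2 = 76.74 V, V_3 = 0.2797 V
  V_4 = 308.1 V, V_5 = 75.38 V, V_6 = 2.378 V
R_eq = V_0 / 1 A = 310 Ω

Final answer: 310 Ω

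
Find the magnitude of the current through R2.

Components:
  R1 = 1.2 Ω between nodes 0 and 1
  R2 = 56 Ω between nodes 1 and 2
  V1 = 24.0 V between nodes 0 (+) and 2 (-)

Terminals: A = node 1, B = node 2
Nodal analysis, taking node 2 as the 0 V reference.
Source V1 fixes V_0 = 24 V.
KCL at each unknown node (sum of currents leaving = 0; resistances in Ω):
  Node 1: (V_1 - 24)/1.2 + (V_1 - 0)/56 = 0
Collecting terms: 0.8512 × V_1 = 20  =>  V_1 = 23.5 V
I_R2 = (V_1 - V_2)/R2 = (23.5 - 0)/56 = 0.4196 A
|I_R2| = 0.4196 A

Final answer: |I_R2| = 0.4196 A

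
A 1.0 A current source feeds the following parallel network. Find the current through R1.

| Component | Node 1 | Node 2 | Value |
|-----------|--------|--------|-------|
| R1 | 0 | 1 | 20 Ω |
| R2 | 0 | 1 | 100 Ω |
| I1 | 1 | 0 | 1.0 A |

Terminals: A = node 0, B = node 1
All resistors sit directly between nodes 0 and 1, so they are in parallel and share one voltage V; the full source current 1 A splits among them.
1/R_par = 1/20 + 1/100 = 0.06 S  =>  R_par = 16.67 Ω
V = I × R_par = 1 × 16.67 = 16.67 V
I_R1 = V/R1 = 16.67/20 = 0.8333 A

Final answer: 0.8333 A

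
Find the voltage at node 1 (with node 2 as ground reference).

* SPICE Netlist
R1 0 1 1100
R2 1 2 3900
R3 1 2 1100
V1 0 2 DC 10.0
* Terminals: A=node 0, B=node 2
Nodal analysis, taking node 2 as the 0 V reference.
Source V1 fixes V_0 = 10 V.
KCL at each unknown node (sum of currents leaving = 0; resistances in Ω):
  Node 1: (V_1 - 10)/1100 + (V_1 - 0)/3900 + (V_1 - 0)/1100 = 0
Collecting terms: 0.002075 × V_1 = 0.009091  =>  V_1 = 4.382 V
The requested potential is V_1 = 4.382 V.

Final answer: V_1 = 4.382 V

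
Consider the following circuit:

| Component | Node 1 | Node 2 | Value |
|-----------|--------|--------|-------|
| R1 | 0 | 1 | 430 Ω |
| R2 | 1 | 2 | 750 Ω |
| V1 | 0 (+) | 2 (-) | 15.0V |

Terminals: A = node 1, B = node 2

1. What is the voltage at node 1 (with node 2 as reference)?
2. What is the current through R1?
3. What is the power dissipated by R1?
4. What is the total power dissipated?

Nodal analysis, taking node 2 as the 0 V reference.
Source V1 fixes V_0 = 15 V.
KCL at each unknown node (sum of currents leaving = 0; resistances in Ω):
  Node 1: (V_1 - 15)/430 + (V_1 - 0)/750 = 0
Collecting terms: 0.003659 × V_1 = 0.03488  =>  V_1 = 9.534 V
Part 1:
  Read off the nodal solution: V_1 = 9.534 V
Part 2:
  I_R1 = (V_0 - V_1)/R1 = (15 - 9.534)/430 = 0.01271 A
  Magnitude: I_R1 = 0.01271 A
Part 3:
  I_R1 = (V_0 - V_1)/R1 = (15 - 9.534)/430 = 0.01271 A
  P_R1 = I_R1² × R1 = (0.01271)² × 430 = 0.06948 W
Part 4:
  Power in each resistor, P = (ΔV)²/R:
    P_R1 = (15 - 9.534)²/430 = 0.06948 W
    P_R2 = (9.534 - 0)²/750 = 0.1212 W
  P_total = P_R1 + P_R2 = 0.1907 W

Final answers:
1. V_1 = 9.534 V
2. I_R1 = 0.01271 A
3. P_R1 = 0.06948 W
4. P_total = 0.1907 W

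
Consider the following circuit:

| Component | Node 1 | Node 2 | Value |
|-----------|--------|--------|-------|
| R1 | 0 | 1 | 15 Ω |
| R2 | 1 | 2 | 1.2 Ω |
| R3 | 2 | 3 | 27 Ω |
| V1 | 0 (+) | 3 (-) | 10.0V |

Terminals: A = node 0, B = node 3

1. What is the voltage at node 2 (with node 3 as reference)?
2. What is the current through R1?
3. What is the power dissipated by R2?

Nodal analysis, taking node 3 as the 0 V reference.
Source V1 fixes V_0 = 10 V.
KCL at each unknown node (sum of currents leaving = 0; resistances in Ω):
  Node 1: (V_1 - 10)/15 + (V_1 - V_2)/1.2 = 0
  Node 2: (V_2 - V_1)/1.2 + (V_2 - 0)/27 = 0
Collecting terms (coefficients in siemens):
  0.9·V_1 - 0.8333·V_2 = 0.6667
  0.8704·V_2 - 0.8333·V_1 = 0
Determinant D = (0.9)(0.8704) - (-0.8333)(-0.8333) = 0.08889
V_1 = [(0.6667)(0.8704) - (-0.8333)(0)]/D = 6.528 V
V_2 = [(0.9)(0) - (0.6667)(-0.8333)]/D = 6.25 V
Part 1:
  Read off the nodal solution: V_2 = 6.25 V
Part 2:
  I_R1 = (V_0 - V_1)/R1 = (10 - 6.528)/15 = 0.2315 A
  Magnitude: I_R1 = 0.2315 A
Part 3:
  I_R2 = (V_1 - V_2)/R2 = (6.528 - 6.25)/1.2 = 0.2315 A
  P_R2 = I_R2² × R2 = (0.2315)² × 1.2 = 0.0643 W

Final answers:
1. V_2 = 6.25 V
2. I_R1 = 0.2315 A
3. P_R2 = 0.0643 W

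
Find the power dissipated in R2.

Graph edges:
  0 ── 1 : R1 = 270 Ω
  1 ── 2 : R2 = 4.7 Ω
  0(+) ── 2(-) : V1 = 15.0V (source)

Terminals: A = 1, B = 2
Nodal analysis, taking node 2 as the 0 V reference.
Source V1 fixes V_0 = 15 V.
KCL at each unknown node (sum of currents leaving = 0; resistances in Ω):
  Node 1: (V_1 - 15)/270 + (V_1 - 0)/4.7 = 0
Collecting terms: 0.2165 × V_1 = 0.05556  =>  V_1 = 0.2566 V
I_R2 = (V_1 - V_2)/R2 = (0.2566 - 0)/4.7 = 0.05461 A
P_R2 = I_R2² × R2 = (0.05461)² × 4.7 = 0.01401 W

Final answer: 0.01401 W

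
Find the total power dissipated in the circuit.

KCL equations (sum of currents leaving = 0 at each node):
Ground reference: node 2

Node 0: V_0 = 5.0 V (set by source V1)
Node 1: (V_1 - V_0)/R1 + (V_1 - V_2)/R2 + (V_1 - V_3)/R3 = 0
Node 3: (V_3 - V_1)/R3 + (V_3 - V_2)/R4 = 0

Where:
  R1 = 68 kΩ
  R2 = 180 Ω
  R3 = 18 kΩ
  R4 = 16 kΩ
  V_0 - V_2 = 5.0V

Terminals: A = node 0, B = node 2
Nodal analysis, taking node 2 as the 0 V reference.
Source V1 fixes V_0 = 5 V.
KCL at each unknown node (sum of currents leaving = 0; resistances in Ω):
  Node 1: (V_1 - 5)/68000 + (V_1 - 0)/180 + (V_1 - V_3)/18000 = 0
  Node 3: (V_3 - V_1)/18000 + (V_3 - 0)/16000 = 0
Collecting terms (coefficients in siemens):
  0.005626·V_1 - 0.00005556·V_3 = 0.00007353
  0.0001181·V_3 - 0.00005556·V_1 = 0
Determinant D = (0.005626)(0.0001181) - (-0.00005556)(-0.00005556) = 0.0000006611
V_1 = [(0.00007353)(0.0001181) - (-0.00005556)(0)]/D = 0.01313 V
V_3 = [(0.005626)(0) - (0.00007353)(-0.00005556)]/D = 0.006179 V
Power in each resistor, P = (ΔV)²/R:
  P_R1 = (5 - 0.01313)²/68000 = 0.0003657 W
  P_R2 = (0.01313 - 0)²/180 = 0.0000009579 W
  P_R3 = (0.01313 - 0.006179)²/18000 = 0.000000002685 W
  P_R4 = (0 - 0.006179)²/16000 = 0.000000002386 W
P_total = P_R1 + P_R2 + P_R3 + P_R4 = 0.0003667 W

Final answer: 0.0003667 W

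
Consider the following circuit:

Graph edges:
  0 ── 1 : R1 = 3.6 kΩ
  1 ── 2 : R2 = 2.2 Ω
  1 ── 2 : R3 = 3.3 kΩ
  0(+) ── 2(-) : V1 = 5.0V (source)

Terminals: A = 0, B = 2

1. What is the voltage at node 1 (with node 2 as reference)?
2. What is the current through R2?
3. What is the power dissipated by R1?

Nodal analysis, taking node 2 as the 0 V reference.
Source V1 fixes V_0 = 5 V.
KCL at each unknown node (sum of currents leaving = 0; resistances in Ω):
  Node 1: (V_1 - 5)/3600 + (V_1 - 0)/2.2 + (V_1 - 0)/3300 = 0
Collecting terms: 0.4551 × V_1 = 0.001389  =>  V_1 = 0.003052 V
Part 1:
  Read off the nodal solution: V_1 = 0.003052 V
Part 2:
  I_R2 = (V_1 - V_2)/R2 = (0.003052 - 0)/2.2 = 0.001387 A
  Magnitude: I_R2 = 0.001387 A
Part 3:
  I_R1 = (V_0 - V_1)/R1 = (5 - 0.003052)/3600 = 0.001388 A
  P_R1 = I_R1² × R1 = (0.001388)² × 3600 = 0.006936 W

Final answers:
1. V_1 = 0.003052 V
2. I_R2 = 0.001387 A
3. P_R1 = 0.006936 W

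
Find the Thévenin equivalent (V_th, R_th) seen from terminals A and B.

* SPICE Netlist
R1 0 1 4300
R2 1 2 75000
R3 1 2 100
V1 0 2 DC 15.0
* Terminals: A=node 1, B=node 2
Step 1 — V_th is the open-circuit voltage V_A - V_B (nothing connected across the terminals).
Nodal analysis, taking node 2 as the 0 V reference.
Source V1 fixes V_0 = 15 V.
KCL at each unknown node (sum of currents leaving = 0; resistances in Ω):
  Node 1: (V_1 - 15)/4300 + (V_1 - 0)/75000 + (V_1 - 0)/100 = 0
Collecting terms: 0.01025 × V_1 = 0.003488  =>  V_1 = 0.3405 V
V_th = V_1 - V_2 = 0.3405 - 0 = 0.3405 V
Step 2 — R_th: zero the source — replace V1 by a short circuit (node 2 merges into node 0) — and find the resistance seen between A (node 1) and B (node 0).
Reduce the network between node 1 (A) and node 0 (B) by series/parallel combination:
  Rp1 = R1 ‖ R2 ‖ R3 (parallel, all between nodes 0 and 1) = 1/(1/4300 + 1/75000 + 1/100) = 97.6 Ω
R_th = 97.6 Ω

Final answer: V_th = 0.3405 V, R_th = 97.6 Ω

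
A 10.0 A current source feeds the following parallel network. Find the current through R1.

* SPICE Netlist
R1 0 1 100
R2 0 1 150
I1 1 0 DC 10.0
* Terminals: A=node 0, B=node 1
All resistors sit directly between nodes 0 and 1, so they are in parallel and share one voltage V; the full source current 10 A splits among them.
1/R_par = 1/100 + 1/150 = 0.01667 S  =>  R_par = 60 Ω
V = I × R_par = 10 × 60 = 600 V
I_R1 = V/R1 = 600/100 = 6 A

Final answer: 6 A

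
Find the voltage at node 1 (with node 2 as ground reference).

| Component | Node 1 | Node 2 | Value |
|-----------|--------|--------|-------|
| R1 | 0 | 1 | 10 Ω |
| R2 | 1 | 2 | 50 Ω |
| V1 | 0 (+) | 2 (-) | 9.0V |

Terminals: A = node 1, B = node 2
Nodal analysis, taking node 2 as the 0 V reference.
Source V1 fixes V_0 = 9 V.
KCL at each unknown node (sum of currents leaving = 0; resistances in Ω):
  Node 1: (V_1 - 9)/10 + (V_1 - 0)/50 = 0
Collecting terms: 0.12 × V_1 = 0.9  =>  V_1 = 7.5 V
The requested potential is V_1 = 7.5 V.

Final answer: V_1 = 7.5 V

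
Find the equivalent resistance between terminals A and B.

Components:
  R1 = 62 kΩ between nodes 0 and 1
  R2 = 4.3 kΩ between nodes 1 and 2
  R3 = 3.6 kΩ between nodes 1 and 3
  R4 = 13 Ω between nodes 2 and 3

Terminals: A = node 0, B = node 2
Reduce the network between node 0 (A) and node 2 (B) by series/parallel combination:
  Rs1 = R3 + R4 (series, joined only at node 3) = 3600 + 13 = 3613 Ω
  Rp1 = R2 ‖ Rs1 (parallel, both between nodes 1 and 2) = 1/(1/4300 + 1/3613) = 1963 Ω
  Rs2 = R1 + Rp1 (series, joined only at node 1) = 62000 + 1963 = 63960 Ω
R_eq = 63.96 kΩ

Final answer: 63.96 kΩ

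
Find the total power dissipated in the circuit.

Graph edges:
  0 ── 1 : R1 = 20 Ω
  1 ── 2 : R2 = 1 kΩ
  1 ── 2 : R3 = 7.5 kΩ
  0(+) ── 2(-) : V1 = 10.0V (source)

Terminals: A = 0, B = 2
Nodal analysis, taking node 2 as the 0 V reference.
Source V1 fixes V_0 = 10 V.
KCL at each unknown node (sum of currents leaving = 0; resistances in Ω):
  Node 1: (V_1 - 10)/20 + (V_1 - 0)/1000 + (V_1 - 0)/7500 = 0
Collecting terms: 0.05113 × V_1 = 0.5  =>  V_1 = 9.778 V
Power in each resistor, P = (ΔV)²/R:
  P_R1 = (10 - 9.778)²/20 = 0.002456 W
  P_R2 = (9.778 - 0)²/1000 = 0.09562 W
  P_R3 = (9.778 - 0)²/7500 = 0.01275 W
P_total = P_R1 + P_R2 + P_R3 = 0.1108 W

Final answer: 0.1108 W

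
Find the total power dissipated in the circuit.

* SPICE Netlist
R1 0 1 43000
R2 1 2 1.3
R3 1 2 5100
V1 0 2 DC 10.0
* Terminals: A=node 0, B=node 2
Nodal analysis, taking node 2 as the 0 V reference.
Source V1 fixes V_0 = 10 V.
KCL at each unknown node (sum of currents leaving = 0; resistances in Ω):
  Node 1: (V_1 - 10)/43000 + (V_1 - 0)/1.3 + (V_1 - 0)/5100 = 0
Collecting terms: 0.7695 × V_1 = 0.0002326  =>  V_1 = 0.0003022 V
Power in each resistor, P = (ΔV)²/R:
  P_R1 = (10 - 0.0003022)²/43000 = 0.002325 W
  P_R2 = (0.0003022 - 0)²/1.3 = 0.00000007027 W
  P_R3 = (0.0003022 - 0)²/5100 = 0.00000000001791 W
P_total = P_R1 + P_R2 + P_R3 = 0.002326 W

Final answer: 0.002326 W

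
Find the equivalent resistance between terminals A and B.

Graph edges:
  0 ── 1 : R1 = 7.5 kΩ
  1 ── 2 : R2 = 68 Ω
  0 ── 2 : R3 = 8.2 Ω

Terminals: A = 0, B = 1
Reduce the network between node 0 (A) and node 1 (B) by series/parallel combination:
  Rs1 = R3 + R2 (series, joined only at node 2) = 8.2 + 68 = 76.2 Ω
  Rp1 = R1 ‖ Rs1 (parallel, both between nodes 0 and 1) = 1/(1/7500 + 1/76.2) = 75.43 Ω
R_eq = 75.43 Ω

Final answer: 75.43 Ω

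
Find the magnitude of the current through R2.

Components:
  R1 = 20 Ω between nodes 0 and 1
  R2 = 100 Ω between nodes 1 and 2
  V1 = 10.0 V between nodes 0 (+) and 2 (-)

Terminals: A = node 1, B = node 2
Nodal analysis, taking node 2 as the 0 V reference.
Source V1 fixes V_0 = 10 V.
KCL at each unknown node (sum of currents leaving = 0; resistances in Ω):
  Node 1: (V_1 - 10)/20 + (V_1 - 0)/100 = 0
Collecting terms: 0.06 × V_1 = 0.5  =>  V_1 = 8.333 V
I_R2 = (V_1 - V_2)/R2 = (8.333 - 0)/100 = 0.08333 A
|I_R2| = 0.08333 A

Final answer: |I_R2| = 0.08333 A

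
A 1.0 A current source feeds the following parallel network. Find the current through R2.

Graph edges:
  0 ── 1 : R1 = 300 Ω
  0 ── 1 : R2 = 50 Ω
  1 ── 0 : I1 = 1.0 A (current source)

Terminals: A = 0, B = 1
All resistors sit directly between nodes 0 and 1, so they are in parallel and share one voltage V; the full source current 1 A splits among them.
1/R_par = 1/300 + 1/50 = 0.02333 S  =>  R_par = 42.86 Ω
V = I × R_par = 1 × 42.86 = 42.86 V
I_R2 = V/R2 = 42.86/50 = 0.8571 A

Final answer: 0.8571 A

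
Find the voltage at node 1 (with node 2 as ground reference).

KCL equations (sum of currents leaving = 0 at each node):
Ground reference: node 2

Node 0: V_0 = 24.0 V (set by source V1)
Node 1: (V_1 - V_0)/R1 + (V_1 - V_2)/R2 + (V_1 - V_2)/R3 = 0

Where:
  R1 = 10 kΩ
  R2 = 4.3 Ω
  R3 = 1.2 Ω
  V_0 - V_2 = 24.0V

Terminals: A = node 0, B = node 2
Nodal analysis, taking node 2 as the 0 V reference.
Source V1 fixes V_0 = 24 V.
KCL at each unknown node (sum of currents leaving = 0; resistances in Ω):
  Node 1: (V_1 - 24)/10000 + (V_1 - 0)/4.3 + (V_1 - 0)/1.2 = 0
Collecting terms: 1.066 × V_1 = 0.0024  =>  V_1 = 0.002251 V
The requested potential is V_1 = 0.002251 V.

Final answer: V_1 = 0.002251 V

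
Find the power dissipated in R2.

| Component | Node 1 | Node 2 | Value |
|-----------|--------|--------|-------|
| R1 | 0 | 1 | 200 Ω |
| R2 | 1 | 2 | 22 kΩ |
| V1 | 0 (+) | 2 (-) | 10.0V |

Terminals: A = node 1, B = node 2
Nodal analysis, taking node 2 as the 0 V reference.
Source V1 fixes V_0 = 10 V.
KCL at each unknown node (sum of currents leaving = 0; resistances in Ω):
  Node 1: (V_1 - 10)/200 + (V_1 - 0)/22000 = 0
Collecting terms: 0.005045 × V_1 = 0.05  =>  V_1 = 9.91 V
I_R2 = (V_1 - V_2)/R2 = (9.91 - 0)/22000 = 0.0004505 A
P_R2 = I_R2² × R2 = (0.0004505)² × 22000 = 0.004464 W

Final answer: 0.004464 W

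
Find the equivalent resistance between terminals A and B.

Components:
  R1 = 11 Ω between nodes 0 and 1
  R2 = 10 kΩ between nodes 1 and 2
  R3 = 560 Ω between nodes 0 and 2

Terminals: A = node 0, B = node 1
Reduce the network between node 0 (A) and node 1 (B) by series/parallel combination:
  Rs1 = R3 + R2 (series, joined only at node 2) = 560 + 10000 = 10560 Ω
  Rp1 = R1 ‖ Rs1 (parallel, both between nodes 0 and 1) = 1/(1/11 + 1/10560) = 10.99 Ω
R_eq = 10.99 Ω

Final answer: 10.99 Ω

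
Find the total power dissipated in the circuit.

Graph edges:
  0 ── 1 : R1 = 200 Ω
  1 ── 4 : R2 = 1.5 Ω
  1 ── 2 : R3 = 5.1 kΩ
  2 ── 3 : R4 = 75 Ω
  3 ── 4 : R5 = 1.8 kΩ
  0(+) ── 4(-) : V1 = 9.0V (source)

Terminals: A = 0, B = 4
Nodal analysis, taking node 4 as the 0 V reference.
Source V1 fixes V_0 = 9 V.
KCL at each unknown node (sum of currents leaving = 0; resistances in Ω):
  Node 1: (V_1 - 9)/200 + (V_1 - 0)/1.5 + (V_1 - V_2)/5100 = 0
  Node 2: (V_2 - V_1)/5100 + (V_2 - V_3)/75 = 0
  Node 3: (V_3 - V_2)/75 + (V_3 - 0)/1800 = 0
Collecting terms (coefficients in siemens):
  0.6719·V_1 - 0.0001961·V_2 = 0.045
  0.01353·V_2 - 0.0001961·V_1 - 0.01333·V_3 = 0
  0.01389·V_3 - 0.01333·V_2 = 0
Solving these 3 simultaneous equations (Gaussian elimination) gives:
  V_1 = 0.06698 V, V_2 = 0.01801 V, V_3 = 0.01729 V
Power in each resistor, P = (ΔV)²/R:
  P_R1 = (9 - 0.06698)²/200 = 0.399 W
  P_R2 = (0.06698 - 0)²/1.5 = 0.002991 W
  P_R3 = (0.06698 - 0.01801)²/5100 = 0.0000004703 W
  P_R4 = (0.01801 - 0.01729)²/75 = 0.000000006917 W
  P_R5 = (0.01729 - 0)²/1800 = 0.000000166 W
P_total = P_R1 + P_R2 + P_R3 + P_R4 + P_R5 = 0.402 W

Final answer: 0.402 W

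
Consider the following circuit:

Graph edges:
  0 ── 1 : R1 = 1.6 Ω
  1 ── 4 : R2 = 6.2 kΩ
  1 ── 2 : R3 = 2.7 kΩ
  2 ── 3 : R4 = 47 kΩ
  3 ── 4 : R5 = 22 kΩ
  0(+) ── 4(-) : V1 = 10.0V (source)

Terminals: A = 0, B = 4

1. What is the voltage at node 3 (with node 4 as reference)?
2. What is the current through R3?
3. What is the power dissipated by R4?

Nodal analysis, taking node 4 as the 0 V reference.
Source V1 fixes V_0 = 10 V.
KCL at each unknown node (sum of currents leaving = 0; resistances in Ω):
  Node 1: (V_1 - 10)/1.6 + (V_1 - 0)/6200 + (V_1 - V_2)/2700 = 0
  Node 2: (V_2 - V_1)/2700 + (V_2 - V_3)/47000 = 0
  Node 3: (V_3 - V_2)/47000 + (V_3 - 0)/22000 = 0
Collecting terms (coefficients in siemens):
  0.6255·V_1 - 0.0003704·V_2 = 6.25
  0.0003916·V_2 - 0.0003704·V_1 - 0.00002128·V_3 = 0
  0.00006673·V_3 - 0.00002128·V_2 = 0
Solving these 3 simultaneous equations (Gaussian elimination) gives:
  V_1 = 9.997 V, V_2 = 9.621 V, V_3 = 3.067 V
Part 1:
  Read off the nodal solution: V_3 = 3.067 V
Part 2:
  I_R3 = (V_1 - V_2)/R3 = (9.997 - 9.621)/2700 = 0.0001394 A
  Magnitude: I_R3 = 0.0001394 A
Part 3:
  I_R4 = (V_2 - V_3)/R4 = (9.621 - 3.067)/47000 = 0.0001394 A
  P_R4 = I_R4² × R4 = (0.0001394)² × 47000 = 0.0009137 W

Final answers:
1. V_3 = 3.067 V
2. I_R3 = 0.0001394 A
3. P_R4 = 0.0009137 W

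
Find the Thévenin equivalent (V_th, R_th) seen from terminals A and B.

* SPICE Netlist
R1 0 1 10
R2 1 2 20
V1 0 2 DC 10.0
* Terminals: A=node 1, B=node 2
Step 1 — V_th is the open-circuit voltage V_A - V_B (nothing connected across the terminals).
Nodal analysis, taking node 2 as the 0 V reference.
Source V1 fixes V_0 = 10 V.
KCL at each unknown node (sum of currents leaving = 0; resistances in Ω):
  Node 1: (V_1 - 10)/10 + (V_1 - 0)/20 = 0
Collecting terms: 0.15 × V_1 = 1  =>  V_1 = 6.667 V
V_th = V_1 - V_2 = 6.667 - 0 = 6.667 V
Step 2 — R_th: zero the source — replace V1 by a short circuit (node 2 merges into node 0) — and find the resistance seen between A (node 1) and B (node 0).
Reduce the network between node 1 (A) and node 0 (B) by series/parallel combination:
  Rp1 = R1 ‖ R2 (parallel, both between nodes 0 and 1) = 1/(1/10 + 1/20) = 6.667 Ω
R_th = 6.667 Ω

Final answer: V_th = 6.667 V, R_th = 6.667 Ω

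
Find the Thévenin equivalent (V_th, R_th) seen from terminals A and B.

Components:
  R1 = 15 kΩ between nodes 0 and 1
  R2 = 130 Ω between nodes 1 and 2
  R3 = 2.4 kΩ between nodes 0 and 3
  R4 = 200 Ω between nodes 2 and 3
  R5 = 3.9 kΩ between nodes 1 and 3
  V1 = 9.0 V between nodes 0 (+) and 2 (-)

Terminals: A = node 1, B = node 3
Step 1 — V_th is the open-circuit voltage V_A - V_B (nothing connected across the terminals).
Nodal analysis, taking node 2 as the 0 V reference.
Source V1 fixes V_0 = 9 V.
KCL at each unknown node (sum of currents leaving = 0; resistances in Ω):
  Node 1: (V_1 - 9)/15000 + (V_1 - 0)/130 + (V_1 - V_3)/3900 = 0
  Node 3: (V_3 - 9)/2400 + (V_3 - 0)/200 + (V_3 - V_1)/3900 = 0
Collecting terms (coefficients in siemens):
  0.008015·V_1 - 0.0002564·V_3 = 0.0006
  0.005673·V_3 - 0.0002564·V_1 = 0.00375
Determinant D = (0.008015)(0.005673) - (-0.0002564)(-0.0002564) = 0.00004541
V_1 = [(0.0006)(0.005673) - (-0.0002564)(0.00375)]/D = 0.09614 V
V_3 = [(0.008015)(0.00375) - (0.0006)(-0.0002564)]/D = 0.6654 V
V_th = V_1 - V_3 = 0.09614 - 0.6654 = -0.5692 V
Step 2 — R_th: zero the source — replace V1 by a short circuit (node 2 merges into node 0) — and find the resistance seen between A (node 1) and B (node 3).
Reduce the network between node 1 (A) and node 3 (B) by series/parallel combination:
  Rp1 = R1 ‖ R2 (parallel, both between nodes 0 and 1) = 1/(1/15000 + 1/130) = 128.9 Ω
  Rp2 = R3 ‖ R4 (parallel, both between nodes 0 and 3) = 1/(1/2400 + 1/200) = 184.6 Ω
  Rs1 = Rp1 + Rp2 (series, joined only at node 0) = 128.9 + 184.6 = 313.5 Ω
  Rp3 = R5 ‖ Rs1 (parallel, both between nodes 1 and 3) = 1/(1/3900 + 1/313.5) = 290.2 Ω
R_th = 290.2 Ω

Final answer: V_th = -0.5692 V, R_th = 290.2 Ω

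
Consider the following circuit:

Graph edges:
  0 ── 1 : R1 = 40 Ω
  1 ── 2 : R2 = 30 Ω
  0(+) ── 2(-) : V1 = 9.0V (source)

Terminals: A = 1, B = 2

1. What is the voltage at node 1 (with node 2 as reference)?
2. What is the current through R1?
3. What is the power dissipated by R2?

Nodal analysis, taking node 2 as the 0 V reference.
Source V1 fixes V_0 = 9 V.
KCL at each unknown node (sum of currents leaving = 0; resistances in Ω):
  Node 1: (V_1 - 9)/40 + (V_1 - 0)/30 = 0
Collecting terms: 0.05833 × V_1 = 0.225  =>  V_1 = 3.857 V
Part 1:
  Read off the nodal solution: V_1 = 3.857 V
Part 2:
  I_R1 = (V_0 - V_1)/R1 = (9 - 3.857)/40 = 0.1286 A
  Magnitude: I_R1 = 0.1286 A
Part 3:
  I_R2 = (V_1 - V_2)/R2 = (3.857 - 0)/30 = 0.1286 A
  P_R2 = I_R2² × R2 = (0.1286)² × 30 = 0.4959 W

Final answers:
1. V_1 = 3.857 V
2. I_R1 = 0.1286 A
3. P_R2 = 0.4959 W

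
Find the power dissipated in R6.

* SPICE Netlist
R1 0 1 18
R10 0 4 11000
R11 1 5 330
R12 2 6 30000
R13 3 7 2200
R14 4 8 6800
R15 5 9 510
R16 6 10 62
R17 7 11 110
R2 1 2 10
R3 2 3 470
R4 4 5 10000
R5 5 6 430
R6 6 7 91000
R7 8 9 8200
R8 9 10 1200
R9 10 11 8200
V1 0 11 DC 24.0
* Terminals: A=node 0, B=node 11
Nodal analysis, taking node 11 as the 0 V reference.
Source V1 fixes V_0 = 24 V.
KCL at each unknown node (sum of currents leaving = 0; resistances in Ω):
  Node 1: (V_1 - 24)/18 + (V_1 - V_2)/10 + (V_1 - V_5)/330 = 0
  Node 2: (V_2 - V_1)/10 + (V_2 - V_3)/470 + (V_2 - V_6)/30000 = 0
  Node 3: (V_3 - V_2)/470 + (V_3 - V_7)/2200 = 0
  Node 4: (V_4 - V_5)/10000 + (V_4 - 24)/11000 + (V_4 - V_8)/6800 = 0
  Node 5: (V_5 - V_4)/10000 + (V_5 - V_6)/430 + (V_5 - V_1)/330 + (V_5 - V_9)/510 = 0
  Node 6: (V_6 - V_5)/430 + (V_6 - V_7)/91000 + (V_6 - V_2)/30000 + (V_6 - V_10)/62 = 0
  Node 7: (V_7 - V_6)/91000 + (V_7 - V_3)/2200 + (V_7 - 0)/110 = 0
  Node 8: (V_8 - V_9)/8200 + (V_8 - V_4)/6800 = 0
  Node 9: (V_9 - V_8)/8200 + (V_9 - V_10)/1200 + (V_9 - V_5)/510 = 0
  Node 10: (V_10 - V_9)/1200 + (V_10 - 0)/8200 + (V_10 - V_6)/62 = 0
Collecting terms (coefficients in siemens):
  0.1586·V_1 - 0.1·V_2 - 0.00303·V_5 = 1.333
  0.1022·V_2 - 0.1·V_1 - 0.002128·V_3 - 0.00003333·V_6 = 0
  0.002582·V_3 - 0.002128·V_2 - 0.0004545·V_7 = 0
  0.000338·V_4 - 0.0001·V_5 - 0.0001471·V_8 = 0.002182
  0.007417·V_5 - 0.00303·V_1 - 0.0001·V_4 - 0.002326·V_6 - 0.001961·V_9 = 0
  0.0185·V_6 - 0.00003333·V_2 - 0.002326·V_5 - 0.00001099·V_7 - 0.01613·V_10 = 0
  0.009556·V_7 - 0.0004545·V_3 - 0.00001099·V_6 = 0
  0.000269·V_8 - 0.0001471·V_4 - 0.000122·V_9 = 0
  0.002916·V_9 - 0.001961·V_5 - 0.000122·V_8 - 0.0008333·V_10 = 0
  0.01708·V_10 - 0.01613·V_6 - 0.0008333·V_9 = 0
Solving these 10 simultaneous equations (Gaussian elimination) gives:
  V_1 = 23.8 V, V_2 = 23.71 V, V_3 = 19.71 V, V_4 = 23.2 V
  V_5 = 22.89 V, V_6 = 21.94 V, V_7 = 0.9625 V, V_8 = 22.92 V
  V_9 = 22.58 V, V_10 = 21.82 V
I_R6 = (V_6 - V_7)/R6 = (21.94 - 0.9625)/91000 = 0.0002305 A
P_R6 = I_R6² × R6 = (0.0002305)² × 91000 = 0.004837 W

Final answer: 0.004837 W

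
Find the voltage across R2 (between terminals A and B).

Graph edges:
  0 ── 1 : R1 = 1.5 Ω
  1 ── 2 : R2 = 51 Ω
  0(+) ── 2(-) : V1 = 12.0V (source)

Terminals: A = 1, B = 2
R1 and R2 are in series across V1 (node 0 → node 1 → node 2), and the output A–B is taken across R2, so this is a voltage divider.
Series current: I = V1/(R1 + R2) = 12/(1.5 + 51) = 12/52.5 = 0.2286 A
V_R2 = I × R2 = V1 × R2/(R1 + R2) = 12 × 51/52.5 = 11.66 V

Final answer: 11.66 V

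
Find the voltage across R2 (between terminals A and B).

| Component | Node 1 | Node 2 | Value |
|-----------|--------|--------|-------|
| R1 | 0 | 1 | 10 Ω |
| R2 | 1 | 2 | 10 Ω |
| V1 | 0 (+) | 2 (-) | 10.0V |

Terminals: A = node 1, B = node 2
R1 and R2 are in series across V1 (node 0 → node 1 → node 2), and the output A–B is taken across R2, so this is a voltage divider.
Series current: I = V1/(R1 + R2) = 10/(10 + 10) = 10/20 = 0.5 A
V_R2 = I × R2 = V1 × R2/(R1 + R2) = 10 × 10/20 = 5 V

Final answer: 5 V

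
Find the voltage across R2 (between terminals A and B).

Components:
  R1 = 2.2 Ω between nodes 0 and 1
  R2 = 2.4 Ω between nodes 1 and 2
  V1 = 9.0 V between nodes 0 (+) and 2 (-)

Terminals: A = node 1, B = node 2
R1 and R2 are in series across V1 (node 0 → node 1 → node 2), and the output A–B is taken across R2, so this is a voltage divider.
Series current: I = V1/(R1 + R2) = 9/(2.2 + 2.4) = 9/4.6 = 1.957 A
V_R2 = I × R2 = V1 × R2/(R1 + R2) = 9 × 2.4/4.6 = 4.696 V

Final answer: 4.696 V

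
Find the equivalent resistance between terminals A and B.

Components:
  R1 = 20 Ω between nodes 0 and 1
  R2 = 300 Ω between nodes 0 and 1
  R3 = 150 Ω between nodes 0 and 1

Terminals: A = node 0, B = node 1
Reduce the network between node 0 (A) and node 1 (B) by series/parallel combination:
  Rp1 = R1 ‖ R2 ‖ R3 (parallel, all between nodes 0 and 1) = 1/(1/20 + 1/300 + 1/150) = 16.67 Ω
R_eq = 16.67 Ω

Final answer: 16.67 Ω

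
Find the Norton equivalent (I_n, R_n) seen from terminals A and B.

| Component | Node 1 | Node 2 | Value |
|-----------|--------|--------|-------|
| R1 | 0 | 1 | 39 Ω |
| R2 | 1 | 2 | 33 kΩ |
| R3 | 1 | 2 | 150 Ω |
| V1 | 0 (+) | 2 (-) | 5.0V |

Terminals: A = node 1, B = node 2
Find the Thévenin equivalent first; then I_n = V_th/R_th and R_n = R_th.
Step 1 — V_th is the open-circuit voltage V_A - V_B (nothing connected across the terminals).
Nodal analysis, taking node 2 as the 0 V reference.
Source V1 fixes V_0 = 5 V.
KCL at each unknown node (sum of currents leaving = 0; resistances in Ω):
  Node 1: (V_1 - 5)/39 + (V_1 - 0)/33000 + (V_1 - 0)/150 = 0
Collecting terms: 0.03234 × V_1 = 0.1282  =>  V_1 = 3.965 V
V_th = V_1 - V_2 = 3.965 - 0 = 3.965 V
Step 2 — R_th: zero the source — replace V1 by a short circuit (node 2 merges into node 0) — and find the resistance seen between A (node 1) and B (node 0).
Reduce the network between node 1 (A) and node 0 (B) by series/parallel combination:
  Rp1 = R1 ‖ R2 ‖ R3 (parallel, all between nodes 0 and 1) = 1/(1/39 + 1/33000 + 1/150) = 30.92 Ω
R_th = 30.92 Ω
I_n = V_th/R_th = 3.965/30.92 = 0.1282 A, and R_n = R_th = 30.92 Ω

Final answer: I_n = 0.1282 A, R_n = 30.92 Ω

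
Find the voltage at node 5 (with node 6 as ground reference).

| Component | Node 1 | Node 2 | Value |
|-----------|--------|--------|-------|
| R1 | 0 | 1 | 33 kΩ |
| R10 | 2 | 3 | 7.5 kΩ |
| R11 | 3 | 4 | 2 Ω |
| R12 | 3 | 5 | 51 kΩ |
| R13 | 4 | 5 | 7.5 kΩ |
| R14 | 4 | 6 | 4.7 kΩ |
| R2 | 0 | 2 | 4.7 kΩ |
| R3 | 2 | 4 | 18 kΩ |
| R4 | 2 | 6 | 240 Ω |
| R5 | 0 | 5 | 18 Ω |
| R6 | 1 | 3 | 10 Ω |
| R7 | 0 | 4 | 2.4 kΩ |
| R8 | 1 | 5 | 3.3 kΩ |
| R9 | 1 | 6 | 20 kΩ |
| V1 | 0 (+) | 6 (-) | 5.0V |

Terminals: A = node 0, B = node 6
Nodal analysis, taking node 6 as the 0 V reference.
Source V1 fixes V_0 = 5 V.
KCL at each unknown node (sum of currents leaving = 0; resistances in Ω):
  Node 1: (V_1 - 5)/33000 + (V_1 - V_3)/10 + (V_1 - V_5)/3300 + (V_1 - 0)/20000 = 0
  Node 2: (V_2 - 5)/4700 + (V_2 - V_4)/18000 + (V_2 - 0)/240 + (V_2 - V_3)/7500 = 0
  Node 3: (V_3 - V_1)/10 + (V_3 - V_2)/7500 + (V_3 - V_4)/2 + (V_3 - V_5)/51000 = 0
  Node 4: (V_4 - V_2)/18000 + (V_4 - 5)/2400 + (V_4 - V_3)/2 + (V_4 - V_5)/7500 + (V_4 - 0)/4700 = 0
  Node 5: (V_5 - 5)/18 + (V_5 - V_1)/3300 + (V_5 - V_3)/51000 + (V_5 - V_4)/7500 = 0
Collecting terms (coefficients in siemens):
  0.1004·V_1 - 0.1·V_3 - 0.000303·V_5 = 0.0001515
  0.004568·V_2 - 0.0001333·V_3 - 0.00005556·V_4 = 0.001064
  0.6002·V_3 - 0.1·V_1 - 0.0001333·V_2 - 0.5·V_4 - 0.00001961·V_5 = 0
  0.5008·V_4 - 0.00005556·V_2 - 0.5·V_3 - 0.0001333·V_5 = 0.002083
  0.05601·V_5 - 0.000303·V_1 - 0.00001961·V_3 - 0.0001333·V_4 = 0.2778
Solving these 5 simultaneous equations (Gaussian elimination) gives:
  V_1 = 3.383 V, V_2 = 0.3726 V, V_3 = 3.379 V, V_4 = 3.379 V
  V_5 = 4.987 V
The requested potential is V_5 = 4.987 V.

Final answer: V_5 = 4.987 V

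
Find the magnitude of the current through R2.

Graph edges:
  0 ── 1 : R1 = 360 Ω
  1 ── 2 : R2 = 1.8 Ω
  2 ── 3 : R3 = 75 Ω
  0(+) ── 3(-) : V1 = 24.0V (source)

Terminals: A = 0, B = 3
Nodal analysis, taking node 3 as the 0 V reference.
Source V1 fixes V_0 = 24 V.
KCL at each unknown node (sum of currents leaving = 0; resistances in Ω):
  Node 1: (V_1 - 24)/360 + (V_1 - V_2)/1.8 = 0
  Node 2: (V_2 - V_1)/1.8 + (V_2 - 0)/75 = 0
Collecting terms (coefficients in siemens):
  0.5583·V_1 - 0.5556·V_2 = 0.06667
  0.5689·V_2 - 0.5556·V_1 = 0
Determinant D = (0.5583)(0.5689) - (-0.5556)(-0.5556) = 0.008988
V_1 = [(0.06667)(0.5689) - (-0.5556)(0)]/D = 4.22 V
V_2 = [(0.5583)(0) - (0.06667)(-0.5556)]/D = 4.121 V
I_R2 = (V_1 - V_2)/R2 = (4.22 - 4.121)/1.8 = 0.05495 A
|I_R2| = 0.05495 A

Final answer: |I_R2| = 0.05495 A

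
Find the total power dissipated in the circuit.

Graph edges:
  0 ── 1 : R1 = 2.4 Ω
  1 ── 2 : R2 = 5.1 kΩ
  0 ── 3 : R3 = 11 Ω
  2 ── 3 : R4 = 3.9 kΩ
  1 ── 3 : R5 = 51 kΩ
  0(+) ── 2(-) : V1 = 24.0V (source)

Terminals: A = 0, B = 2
Nodal analysis, taking node 2 as the 0 V reference.
Source V1 fixes V_0 = 24 V.
KCL at each unknown node (sum of currents leaving = 0; resistances in Ω):
  Node 1: (V_1 - 24)/2.4 + (V_1 - 0)/5100 + (V_1 - V_3)/51000 = 0
  Node 3: (V_3 - 24)/11 + (V_3 - 0)/3900 + (V_3 - V_1)/51000 = 0
Collecting terms (coefficients in siemens):
  0.4169·V_1 - 0.00001961·V_3 = 10
  0.09119·V_3 - 0.00001961·V_1 = 2.182
Determinant D = (0.4169)(0.09119) - (-0.00001961)(-0.00001961) = 0.03801
V_1 = [(10)(0.09119) - (-0.00001961)(2.182)]/D = 23.99 V
V_3 = [(0.4169)(2.182) - (10)(-0.00001961)]/D = 23.93 V
Power in each resistor, P = (ΔV)²/R:
  P_R1 = (24 - 23.99)²/2.4 = 0.00005312 W
  P_R2 = (23.99 - 0)²/5100 = 0.1128 W
  P_R3 = (24 - 23.93)²/11 = 0.0004141 W
  P_R4 = (0 - 23.93)²/3900 = 0.1469 W
  P_R5 = (23.99 - 23.93)²/51000 = 0.00000006193 W
P_total = P_R1 + P_R2 + P_R3 + P_R4 + P_R5 = 0.2602 W

Final answer: 0.2602 W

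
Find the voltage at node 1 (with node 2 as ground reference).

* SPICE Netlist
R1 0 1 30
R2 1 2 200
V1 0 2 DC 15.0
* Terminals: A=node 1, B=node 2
Nodal analysis, taking node 2 as the 0 V reference.
Source V1 fixes V_0 = 15 V.
KCL at each unknown node (sum of currents leaving = 0; resistances in Ω):
  Node 1: (V_1 - 15)/30 + (V_1 - 0)/200 = 0
Collecting terms: 0.03833 × V_1 = 0.5  =>  V_1 = 13.04 V
The requested potential is V_1 = 13.04 V.

Final answer: V_1 = 13.04 V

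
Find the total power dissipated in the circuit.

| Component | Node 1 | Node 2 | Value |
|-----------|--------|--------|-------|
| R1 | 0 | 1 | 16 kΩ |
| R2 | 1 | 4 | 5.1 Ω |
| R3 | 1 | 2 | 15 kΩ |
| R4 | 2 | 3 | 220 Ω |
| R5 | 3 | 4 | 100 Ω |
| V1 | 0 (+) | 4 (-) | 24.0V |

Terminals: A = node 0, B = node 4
Nodal analysis, taking node 4 as the 0 V reference.
Source V1 fixes V_0 = 24 V.
KCL at each unknown node (sum of currents leaving = 0; resistances in Ω):
  Node 1: (V_1 - 24)/16000 + (V_1 - 0)/5.1 + (V_1 - V_2)/15000 = 0
  Node 2: (V_2 - V_1)/15000 + (V_2 - V_3)/220 = 0
  Node 3: (V_3 - V_2)/220 + (V_3 - 0)/100 = 0
Collecting terms (coefficients in siemens):
  0.1962·V_1 - 0.00006667·V_2 = 0.0015
  0.004612·V_2 - 0.00006667·V_1 - 0.004545·V_3 = 0
  0.01455·V_3 - 0.004545·V_2 = 0
Solving these 3 simultaneous equations (Gaussian elimination) gives:
  V_1 = 0.007645 V, V_2 = 0.0001597 V, V_3 = 0.0000499 V
Power in each resistor, P = (ΔV)²/R:
  P_R1 = (24 - 0.007645)²/16000 = 0.03598 W
  P_R2 = (0.007645 - 0)²/5.1 = 0.00001146 W
  P_R3 = (0.007645 - 0.0001597)²/15000 = 0.000000003735 W
  P_R4 = (0.0001597 - 0.0000499)²/220 = 0.00000000005479 W
  P_R5 = (0.0000499 - 0)²/100 = 0.0000000000249 W
P_total = P_R1 + P_R2 + P_R3 + P_R4 + P_R5 = 0.03599 W

Final answer: 0.03599 W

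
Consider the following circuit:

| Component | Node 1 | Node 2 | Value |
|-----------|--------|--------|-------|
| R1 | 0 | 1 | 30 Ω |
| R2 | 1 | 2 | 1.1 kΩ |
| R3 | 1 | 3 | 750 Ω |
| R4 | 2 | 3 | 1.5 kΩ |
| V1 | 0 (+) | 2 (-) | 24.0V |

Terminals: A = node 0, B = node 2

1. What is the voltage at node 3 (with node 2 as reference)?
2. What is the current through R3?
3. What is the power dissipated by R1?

Nodal analysis, taking node 2 as the 0 V reference.
Source V1 fixes V_0 = 24 V.
KCL at each unknown node (sum of currents leaving = 0; resistances in Ω):
  Node 1: (V_1 - 24)/30 + (V_1 - 0)/1100 + (V_1 - V_3)/750 = 0
  Node 3: (V_3 - V_1)/750 + (V_3 - 0)/1500 = 0
Collecting terms (coefficients in siemens):
  0.03558·V_1 - 0.001333·V_3 = 0.8
  0.002·V_3 - 0.001333·V_1 = 0
Determinant D = (0.03558)(0.002) - (-0.001333)(-0.001333) = 0.00006937
V_1 = [(0.8)(0.002) - (-0.001333)(0)]/D = 23.06 V
V_3 = [(0.03558)(0) - (0.8)(-0.001333)]/D = 15.38 V
Part 1:
  Read off the nodal solution: V_3 = 15.38 V
Part 2:
  I_R3 = (V_1 - V_3)/R3 = (23.06 - 15.38)/750 = 0.01025 A
  Magnitude: I_R3 = 0.01025 A
Part 3:
  I_R1 = (V_0 - V_1)/R1 = (24 - 23.06)/30 = 0.03122 A
  P_R1 = I_R1² × R1 = (0.03122)² × 30 = 0.02924 W

Final answers:
1. V_3 = 15.38 V
2. I_R3 = 0.01025 A
3. P_R1 = 0.02924 W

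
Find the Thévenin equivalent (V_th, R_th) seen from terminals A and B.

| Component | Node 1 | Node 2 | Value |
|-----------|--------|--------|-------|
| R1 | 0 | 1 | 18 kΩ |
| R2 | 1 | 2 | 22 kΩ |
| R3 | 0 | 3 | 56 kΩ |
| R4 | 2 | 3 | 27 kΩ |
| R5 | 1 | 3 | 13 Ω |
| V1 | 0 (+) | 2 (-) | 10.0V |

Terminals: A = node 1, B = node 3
Step 1 — V_th is the open-circuit voltage V_A - V_B (nothing connected across the terminals).
Nodal analysis, taking node 2 as the 0 V reference.
Source V1 fixes V_0 = 10 V.
KCL at each unknown node (sum of currents leaving = 0; resistances in Ω):
  Node 1: (V_1 - 10)/18000 + (V_1 - 0)/22000 + (V_1 - V_3)/13 = 0
  Node 3: (V_3 - 10)/56000 + (V_3 - 0)/27000 + (V_3 - V_1)/13 = 0
Collecting terms (coefficients in siemens):
  0.07702·V_1 - 0.07692·V_3 = 0.0005556
  0.07698·V_3 - 0.07692·V_1 = 0.0001786
Determinant D = (0.07702)(0.07698) - (-0.07692)(-0.07692) = 0.000012
V_1 = [(0.0005556)(0.07698) - (-0.07692)(0.0001786)]/D = 4.709 V
V_3 = [(0.07702)(0.0001786) - (0.0005556)(-0.07692)]/D = 4.708 V
V_th = V_1 - V_3 = 4.709 - 4.708 = 0.001038 V
Step 2 — R_th: zero the source — replace V1 by a short circuit (node 2 merges into node 0) — and find the resistance seen between A (node 1) and B (node 3).
Reduce the network between node 1 (A) and node 3 (B) by series/parallel combination:
  Rp1 = R1 ‖ R2 (parallel, both between nodes 0 and 1) = 1/(1/18000 + 1/22000) = 9900 Ω
  Rp2 = R3 ‖ R4 (parallel, both between nodes 0 and 3) = 1/(1/56000 + 1/27000) = 18220 Ω
  Rs1 = Rp1 + Rp2 (series, joined only at node 0) = 9900 + 18220 = 28120 Ω
  Rp3 = R5 ‖ Rs1 (parallel, both between nodes 1 and 3) = 1/(1/13 + 1/28120) = 12.99 Ω
R_th = 12.99 Ω

Final answer: V_th = 0.001038 V, R_th = 12.99 Ω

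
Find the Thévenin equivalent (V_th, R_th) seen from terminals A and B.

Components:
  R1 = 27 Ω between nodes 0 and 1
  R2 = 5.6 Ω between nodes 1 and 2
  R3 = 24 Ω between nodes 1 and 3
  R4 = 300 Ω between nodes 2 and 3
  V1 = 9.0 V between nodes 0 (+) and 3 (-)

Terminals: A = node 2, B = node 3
Step 1 — V_th is the open-circuit voltage V_A - V_B (nothing connected across the terminals).
Nodal analysis, taking node 3 as the 0 V reference.
Source V1 fixes V_0 = 9 V.
KCL at each unknown node (sum of currents leaving = 0; resistances in Ω):
  Node 1: (V_1 - 9)/27 + (V_1 - V_2)/5.6 + (V_1 - 0)/24 = 0
  Node 2: (V_2 - V_1)/5.6 + (V_2 - 0)/300 = 0
Collecting terms (coefficients in siemens):
  0.2573·V_1 - 0.1786·V_2 = 0.3333
  0.1819·V_2 - 0.1786·V_1 = 0
Determinant D = (0.2573)(0.1819) - (-0.1786)(-0.1786) = 0.01491
V_1 = [(0.3333)(0.1819) - (-0.1786)(0)]/D = 4.066 V
V_2 = [(0.2573)(0) - (0.3333)(-0.1786)]/D = 3.992 V
V_th = V_2 - V_3 = 3.992 - 0 = 3.992 V
Step 2 — R_th: zero the source — replace V1 by a short circuit (node 3 merges into node 0) — and find the resistance seen between A (node 2) and B (node 0).
Reduce the network between node 2 (A) and node 0 (B) by series/parallel combination:
  Rp1 = R1 ‖ R3 (parallel, both between nodes 0 and 1) = 1/(1/27 + 1/24) = 12.71 Ω
  Rs1 = R2 + Rp1 (series, joined only at node 1) = 5.6 + 12.71 = 18.31 Ω
  Rp2 = R4 ‖ Rs1 (parallel, both between nodes 0 and 2) = 1/(1/300 + 1/18.31) = 17.25 Ω
R_th = 17.25 Ω

Final answer: V_th = 3.992 V, R_th = 17.25 Ω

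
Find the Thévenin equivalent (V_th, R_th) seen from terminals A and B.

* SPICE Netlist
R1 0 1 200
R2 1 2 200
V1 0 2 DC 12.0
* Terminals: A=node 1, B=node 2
Step 1 — V_th is the open-circuit voltage V_A - V_B (nothing connected across the terminals).
Nodal analysis, taking node 2 as the 0 V reference.
Source V1 fixes V_0 = 12 V.
KCL at each unknown node (sum of currents leaving = 0; resistances in Ω):
  Node 1: (V_1 - 12)/200 + (V_1 - 0)/200 = 0
Collecting terms: 0.01 × V_1 = 0.06  =>  V_1 = 6 V
V_th = V_1 - V_2 = 6 - 0 = 6 V
Step 2 — R_th: zero the source — replace V1 by a short circuit (node 2 merges into node 0) — and find the resistance seen between A (node 1) and B (node 0).
Reduce the network between node 1 (A) and node 0 (B) by series/parallel combination:
  Rp1 = R1 ‖ R2 (parallel, both between nodes 0 and 1) = 1/(1/200 + 1/200) = 100 Ω
R_th = 100 Ω

Final answer: V_th = 6 V, R_th = 100 Ω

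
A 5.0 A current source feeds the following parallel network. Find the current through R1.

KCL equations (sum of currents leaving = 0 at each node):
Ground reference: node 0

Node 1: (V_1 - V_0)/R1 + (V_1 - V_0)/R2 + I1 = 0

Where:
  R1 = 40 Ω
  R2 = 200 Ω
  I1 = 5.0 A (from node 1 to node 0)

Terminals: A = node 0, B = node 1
All resistors sit directly between nodes 0 and 1, so they are in parallel and share one voltage V; the full source current 5 A splits among them.
1/R_par = 1/40 + 1/200 = 0.03 S  =>  R_par = 33.33 Ω
V = I × R_par = 5 × 33.33 = 166.7 V
I_R1 = V/R1 = 166.7/40 = 4.167 A

Final answer: 4.167 A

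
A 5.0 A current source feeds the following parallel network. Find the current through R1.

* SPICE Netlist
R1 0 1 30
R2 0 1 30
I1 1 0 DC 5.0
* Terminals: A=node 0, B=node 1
All resistors sit directly between nodes 0 and 1, so they are in parallel and share one voltage V; the full source current 5 A splits among them.
1/R_par = 1/30 + 1/30 = 0.06667 S  =>  R_par = 15 Ω
V = I × R_par = 5 × 15 = 75 V
I_R1 = V/R1 = 75/30 = 2.5 A

Final answer: 2.5 A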